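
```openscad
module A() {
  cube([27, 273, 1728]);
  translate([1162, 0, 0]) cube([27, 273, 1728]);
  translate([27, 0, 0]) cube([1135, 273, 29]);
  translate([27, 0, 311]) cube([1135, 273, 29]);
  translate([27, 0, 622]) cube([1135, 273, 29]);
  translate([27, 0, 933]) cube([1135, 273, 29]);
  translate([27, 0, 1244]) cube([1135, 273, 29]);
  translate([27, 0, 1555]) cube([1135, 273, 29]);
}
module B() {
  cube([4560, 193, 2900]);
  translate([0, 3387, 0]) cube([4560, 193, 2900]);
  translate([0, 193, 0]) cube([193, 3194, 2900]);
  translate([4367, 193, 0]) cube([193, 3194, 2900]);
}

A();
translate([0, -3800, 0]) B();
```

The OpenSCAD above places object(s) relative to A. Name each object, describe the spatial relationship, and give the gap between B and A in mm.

The house frame's nearest face is 220 mm from the bookshelf's −y face.

A is a bookshelf. B is a house frame. The house frame is on the floor beside the bookshelf on its −y side. The gap between the house frame and the bookshelf is 220 mm.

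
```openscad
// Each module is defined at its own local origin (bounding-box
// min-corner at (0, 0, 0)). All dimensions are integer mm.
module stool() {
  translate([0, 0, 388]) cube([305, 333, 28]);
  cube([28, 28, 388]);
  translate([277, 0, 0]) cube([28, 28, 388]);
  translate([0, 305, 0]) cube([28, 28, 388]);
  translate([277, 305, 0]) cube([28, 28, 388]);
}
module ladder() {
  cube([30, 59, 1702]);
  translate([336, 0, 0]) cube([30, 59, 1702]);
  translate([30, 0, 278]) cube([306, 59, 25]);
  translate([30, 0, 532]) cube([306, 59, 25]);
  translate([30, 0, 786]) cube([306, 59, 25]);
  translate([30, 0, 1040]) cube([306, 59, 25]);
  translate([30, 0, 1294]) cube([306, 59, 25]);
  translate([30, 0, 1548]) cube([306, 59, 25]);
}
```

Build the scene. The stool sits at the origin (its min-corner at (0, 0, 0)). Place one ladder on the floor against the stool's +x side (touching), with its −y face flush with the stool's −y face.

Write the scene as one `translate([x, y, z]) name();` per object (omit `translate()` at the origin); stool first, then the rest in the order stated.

stool();
translate([305, 0, 0]) ladder();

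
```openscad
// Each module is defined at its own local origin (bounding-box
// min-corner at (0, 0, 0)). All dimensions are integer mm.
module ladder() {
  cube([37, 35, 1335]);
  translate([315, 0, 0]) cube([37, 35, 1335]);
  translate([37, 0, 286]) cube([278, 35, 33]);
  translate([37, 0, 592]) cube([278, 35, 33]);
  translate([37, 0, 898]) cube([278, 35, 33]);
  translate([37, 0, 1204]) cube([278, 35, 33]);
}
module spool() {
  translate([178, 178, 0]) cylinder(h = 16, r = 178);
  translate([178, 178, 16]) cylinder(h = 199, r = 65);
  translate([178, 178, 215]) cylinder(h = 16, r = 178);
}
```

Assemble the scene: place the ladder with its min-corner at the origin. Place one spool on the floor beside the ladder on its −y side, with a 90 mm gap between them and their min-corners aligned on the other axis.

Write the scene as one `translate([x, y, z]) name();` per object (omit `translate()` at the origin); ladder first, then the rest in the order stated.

ladder();
translate([0, -446, 0]) spool();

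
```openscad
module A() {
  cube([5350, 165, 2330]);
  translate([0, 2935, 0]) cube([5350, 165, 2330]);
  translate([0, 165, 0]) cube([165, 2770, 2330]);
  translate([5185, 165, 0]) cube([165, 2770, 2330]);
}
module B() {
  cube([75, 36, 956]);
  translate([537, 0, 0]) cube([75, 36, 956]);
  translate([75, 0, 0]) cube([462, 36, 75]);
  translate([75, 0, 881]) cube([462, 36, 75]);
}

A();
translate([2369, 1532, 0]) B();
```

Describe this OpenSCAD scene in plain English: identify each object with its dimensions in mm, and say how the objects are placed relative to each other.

A is a box-shaped house frame (walls only): outside footprint 5350×3100 mm, wall height 2330 mm, wall thickness 165 mm. The two y-facing walls run the full x-width; the two x-facing walls fit between the inner faces of the y-facing walls.

B is a picture frame with a 462×806 mm rectangular opening (x by z) and a uniform 75 mm border on every side. Frame depth is 36 mm along y. It is built from two vertical stiles running the full outside height and two horizontal rails spanning the gap between the stiles.

The picture frame sits inside the house frame, centred.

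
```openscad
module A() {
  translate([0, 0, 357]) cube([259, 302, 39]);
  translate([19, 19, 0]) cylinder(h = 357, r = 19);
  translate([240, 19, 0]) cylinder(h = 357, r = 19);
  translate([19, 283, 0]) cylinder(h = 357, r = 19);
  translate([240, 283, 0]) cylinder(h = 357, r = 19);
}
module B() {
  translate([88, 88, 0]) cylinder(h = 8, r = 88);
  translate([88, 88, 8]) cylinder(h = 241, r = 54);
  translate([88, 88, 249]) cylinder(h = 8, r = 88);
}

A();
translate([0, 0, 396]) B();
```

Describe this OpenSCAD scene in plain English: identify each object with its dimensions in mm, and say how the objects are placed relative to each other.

A is a four-legged stool. The seat is a 259×302×39 mm slab whose top surface is at z = 396 mm; four round legs, each 38 mm in diameter, run from the floor (z = 0) to the underside of the seat, each leg's axis is inset half a diameter from the nearest pair of seat edges (so the leg's bounding box is flush with the corner).

B is a spool: two coaxial disc flanges of radius 88 mm and thickness 8 mm, joined by a core cylinder of radius 54 mm and height 241 mm. The lower flange rests on z = 0 and the three cylinders share a vertical axis.

The spool is on top of the stool.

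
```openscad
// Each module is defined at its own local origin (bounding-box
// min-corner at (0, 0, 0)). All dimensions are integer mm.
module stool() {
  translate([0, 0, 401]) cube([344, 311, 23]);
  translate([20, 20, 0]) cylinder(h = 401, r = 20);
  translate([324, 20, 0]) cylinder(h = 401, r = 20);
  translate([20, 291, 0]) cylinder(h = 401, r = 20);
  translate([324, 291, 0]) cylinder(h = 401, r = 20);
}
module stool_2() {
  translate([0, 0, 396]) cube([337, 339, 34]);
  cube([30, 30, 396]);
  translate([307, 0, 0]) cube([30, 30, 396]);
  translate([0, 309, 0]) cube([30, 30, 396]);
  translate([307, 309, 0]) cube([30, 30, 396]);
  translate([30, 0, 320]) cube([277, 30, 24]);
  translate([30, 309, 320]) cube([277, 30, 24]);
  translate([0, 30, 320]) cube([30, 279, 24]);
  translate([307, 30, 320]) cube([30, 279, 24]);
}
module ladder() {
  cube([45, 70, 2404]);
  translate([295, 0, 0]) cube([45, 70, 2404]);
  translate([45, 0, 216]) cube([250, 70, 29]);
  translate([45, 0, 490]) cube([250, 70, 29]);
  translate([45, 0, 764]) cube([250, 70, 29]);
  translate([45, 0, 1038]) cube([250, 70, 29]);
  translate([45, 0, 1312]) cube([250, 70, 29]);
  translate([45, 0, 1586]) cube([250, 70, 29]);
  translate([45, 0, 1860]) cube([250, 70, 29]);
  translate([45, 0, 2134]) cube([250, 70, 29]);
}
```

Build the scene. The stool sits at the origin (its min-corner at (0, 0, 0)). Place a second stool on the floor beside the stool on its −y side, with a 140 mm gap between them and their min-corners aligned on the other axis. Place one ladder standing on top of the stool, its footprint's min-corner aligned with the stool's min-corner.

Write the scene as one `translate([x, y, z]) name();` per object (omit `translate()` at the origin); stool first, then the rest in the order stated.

stool();
translate([0, -479, 0]) stool_2();
translate([0, 0, 424]) ladder();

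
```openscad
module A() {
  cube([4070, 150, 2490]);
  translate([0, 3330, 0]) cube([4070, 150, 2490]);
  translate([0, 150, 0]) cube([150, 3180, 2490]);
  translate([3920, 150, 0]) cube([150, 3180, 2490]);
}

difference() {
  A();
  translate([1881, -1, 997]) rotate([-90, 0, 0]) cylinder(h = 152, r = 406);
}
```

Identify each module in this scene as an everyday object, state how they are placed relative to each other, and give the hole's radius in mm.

A is a house frame. The house frame has a circular hole through its front wall. The hole's radius is 406 mm.

The subtracted cylinder has r = 406 mm.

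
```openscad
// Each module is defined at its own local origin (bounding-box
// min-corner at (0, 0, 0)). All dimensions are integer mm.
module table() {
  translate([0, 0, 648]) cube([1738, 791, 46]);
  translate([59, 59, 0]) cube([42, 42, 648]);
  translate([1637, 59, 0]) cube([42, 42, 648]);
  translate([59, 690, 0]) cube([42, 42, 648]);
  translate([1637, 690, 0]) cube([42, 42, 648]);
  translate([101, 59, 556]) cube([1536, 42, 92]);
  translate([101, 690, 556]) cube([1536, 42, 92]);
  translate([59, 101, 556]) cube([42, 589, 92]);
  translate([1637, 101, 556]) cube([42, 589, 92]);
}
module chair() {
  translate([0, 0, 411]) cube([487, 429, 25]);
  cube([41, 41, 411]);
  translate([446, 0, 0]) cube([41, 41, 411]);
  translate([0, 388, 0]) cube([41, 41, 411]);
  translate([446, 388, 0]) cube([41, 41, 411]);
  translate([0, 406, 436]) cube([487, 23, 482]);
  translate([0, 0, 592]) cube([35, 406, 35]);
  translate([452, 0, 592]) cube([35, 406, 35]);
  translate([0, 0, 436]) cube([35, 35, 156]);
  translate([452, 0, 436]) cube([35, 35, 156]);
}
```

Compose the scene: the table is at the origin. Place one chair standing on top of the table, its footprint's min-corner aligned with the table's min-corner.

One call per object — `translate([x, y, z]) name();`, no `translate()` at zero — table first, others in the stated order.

table();
translate([0, 0, 694]) chair();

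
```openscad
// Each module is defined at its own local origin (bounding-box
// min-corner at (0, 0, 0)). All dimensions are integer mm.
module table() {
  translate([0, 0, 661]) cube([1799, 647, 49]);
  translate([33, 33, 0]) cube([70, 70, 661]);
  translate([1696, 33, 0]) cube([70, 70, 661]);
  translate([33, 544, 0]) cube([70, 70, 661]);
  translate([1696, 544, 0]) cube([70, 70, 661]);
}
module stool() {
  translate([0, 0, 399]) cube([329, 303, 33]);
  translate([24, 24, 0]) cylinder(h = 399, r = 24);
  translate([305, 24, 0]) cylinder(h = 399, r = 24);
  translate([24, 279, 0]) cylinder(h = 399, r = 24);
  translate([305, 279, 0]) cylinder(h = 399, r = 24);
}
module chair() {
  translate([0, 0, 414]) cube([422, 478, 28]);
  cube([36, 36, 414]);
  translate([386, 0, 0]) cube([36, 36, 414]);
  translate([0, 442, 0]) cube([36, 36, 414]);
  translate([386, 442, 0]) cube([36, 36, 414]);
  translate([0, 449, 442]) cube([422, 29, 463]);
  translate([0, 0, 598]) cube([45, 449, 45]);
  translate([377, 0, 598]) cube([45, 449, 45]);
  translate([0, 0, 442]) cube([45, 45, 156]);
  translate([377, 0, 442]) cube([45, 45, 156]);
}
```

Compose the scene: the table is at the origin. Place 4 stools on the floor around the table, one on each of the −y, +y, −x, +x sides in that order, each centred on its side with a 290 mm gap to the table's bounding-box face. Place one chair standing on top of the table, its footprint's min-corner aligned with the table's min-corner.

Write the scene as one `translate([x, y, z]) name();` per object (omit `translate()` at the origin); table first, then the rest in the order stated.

table();
translate([735, -593, 0]) stool();
translate([735, 937, 0]) stool();
translate([-619, 172, 0]) stool();
translate([2089, 172, 0]) stool();
translate([0, 0, 710]) chair();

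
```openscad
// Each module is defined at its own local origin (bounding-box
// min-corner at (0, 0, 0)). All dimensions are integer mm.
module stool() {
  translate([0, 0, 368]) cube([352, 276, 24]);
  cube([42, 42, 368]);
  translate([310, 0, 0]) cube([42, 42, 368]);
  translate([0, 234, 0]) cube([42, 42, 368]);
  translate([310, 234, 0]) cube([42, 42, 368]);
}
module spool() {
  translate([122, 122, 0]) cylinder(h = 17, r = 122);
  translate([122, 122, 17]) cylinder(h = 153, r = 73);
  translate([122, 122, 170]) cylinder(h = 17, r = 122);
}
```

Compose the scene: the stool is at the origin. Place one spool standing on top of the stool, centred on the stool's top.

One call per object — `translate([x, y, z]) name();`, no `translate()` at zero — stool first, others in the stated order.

stool();
translate([54, 16, 392]) spool();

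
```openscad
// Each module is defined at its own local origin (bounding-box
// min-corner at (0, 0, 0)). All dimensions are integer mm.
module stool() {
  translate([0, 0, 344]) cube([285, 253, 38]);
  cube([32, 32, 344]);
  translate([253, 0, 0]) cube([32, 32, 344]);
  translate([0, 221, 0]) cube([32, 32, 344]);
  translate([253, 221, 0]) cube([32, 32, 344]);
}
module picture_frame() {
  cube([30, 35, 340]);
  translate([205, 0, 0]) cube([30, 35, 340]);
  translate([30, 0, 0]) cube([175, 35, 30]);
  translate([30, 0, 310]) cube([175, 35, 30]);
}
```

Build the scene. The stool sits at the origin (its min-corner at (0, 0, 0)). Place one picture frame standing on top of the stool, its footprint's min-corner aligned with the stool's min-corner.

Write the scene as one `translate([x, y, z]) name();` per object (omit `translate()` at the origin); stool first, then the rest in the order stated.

stool();
translate([0, 0, 382]) picture_frame();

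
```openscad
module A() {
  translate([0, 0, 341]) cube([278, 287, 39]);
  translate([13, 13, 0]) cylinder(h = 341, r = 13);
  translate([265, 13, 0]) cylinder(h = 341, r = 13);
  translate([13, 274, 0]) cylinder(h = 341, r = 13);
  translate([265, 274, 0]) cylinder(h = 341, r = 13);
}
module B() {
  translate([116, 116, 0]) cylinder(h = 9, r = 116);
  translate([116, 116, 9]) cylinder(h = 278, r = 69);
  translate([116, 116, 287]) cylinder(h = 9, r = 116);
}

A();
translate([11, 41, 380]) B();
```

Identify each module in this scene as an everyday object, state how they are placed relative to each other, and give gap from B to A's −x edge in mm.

The spool's min-x is at 11; the stool's min-x is 0; gap = 11 mm.

A is a stool. B is a spool. The spool is on top of the stool. The gap from the spool to the stool's −x edge is 11 mm.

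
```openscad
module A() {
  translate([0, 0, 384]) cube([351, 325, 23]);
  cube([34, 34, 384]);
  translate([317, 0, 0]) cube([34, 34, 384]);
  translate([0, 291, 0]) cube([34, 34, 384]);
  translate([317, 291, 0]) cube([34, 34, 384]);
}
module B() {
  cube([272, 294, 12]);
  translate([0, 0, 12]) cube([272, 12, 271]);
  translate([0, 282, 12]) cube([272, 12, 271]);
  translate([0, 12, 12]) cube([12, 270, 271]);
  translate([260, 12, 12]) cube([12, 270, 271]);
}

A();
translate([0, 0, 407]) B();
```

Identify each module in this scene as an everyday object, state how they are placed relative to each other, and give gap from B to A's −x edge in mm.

The open box's min-x is at 0; the stool's min-x is 0; gap = 0 mm.

A is a stool. B is an open box. The open box is on top of the stool. The gap from the open box to the stool's −x edge is 0 mm.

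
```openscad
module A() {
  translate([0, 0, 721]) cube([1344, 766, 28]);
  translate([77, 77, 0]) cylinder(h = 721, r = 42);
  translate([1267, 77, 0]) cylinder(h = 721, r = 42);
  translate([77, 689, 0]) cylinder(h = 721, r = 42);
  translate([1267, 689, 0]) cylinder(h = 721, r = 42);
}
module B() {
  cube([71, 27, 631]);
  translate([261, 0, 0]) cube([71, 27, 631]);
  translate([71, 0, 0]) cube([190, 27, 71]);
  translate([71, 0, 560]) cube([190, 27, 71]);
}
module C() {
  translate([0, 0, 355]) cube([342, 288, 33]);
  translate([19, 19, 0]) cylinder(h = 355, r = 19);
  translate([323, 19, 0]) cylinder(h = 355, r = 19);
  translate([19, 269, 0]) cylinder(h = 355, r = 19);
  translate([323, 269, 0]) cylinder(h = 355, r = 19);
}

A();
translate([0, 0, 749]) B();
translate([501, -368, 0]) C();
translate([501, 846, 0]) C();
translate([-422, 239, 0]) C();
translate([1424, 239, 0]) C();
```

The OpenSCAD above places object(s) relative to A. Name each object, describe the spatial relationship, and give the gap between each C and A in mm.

Each stool's nearest face is 80 mm from the table's bounding box.

A is a table. B is a picture frame. C is a stool. The picture frame is on top of the table. Four stools sit around the table at the −y, +y, −x, +x sides. The gap between each stool and the table is 80 mm.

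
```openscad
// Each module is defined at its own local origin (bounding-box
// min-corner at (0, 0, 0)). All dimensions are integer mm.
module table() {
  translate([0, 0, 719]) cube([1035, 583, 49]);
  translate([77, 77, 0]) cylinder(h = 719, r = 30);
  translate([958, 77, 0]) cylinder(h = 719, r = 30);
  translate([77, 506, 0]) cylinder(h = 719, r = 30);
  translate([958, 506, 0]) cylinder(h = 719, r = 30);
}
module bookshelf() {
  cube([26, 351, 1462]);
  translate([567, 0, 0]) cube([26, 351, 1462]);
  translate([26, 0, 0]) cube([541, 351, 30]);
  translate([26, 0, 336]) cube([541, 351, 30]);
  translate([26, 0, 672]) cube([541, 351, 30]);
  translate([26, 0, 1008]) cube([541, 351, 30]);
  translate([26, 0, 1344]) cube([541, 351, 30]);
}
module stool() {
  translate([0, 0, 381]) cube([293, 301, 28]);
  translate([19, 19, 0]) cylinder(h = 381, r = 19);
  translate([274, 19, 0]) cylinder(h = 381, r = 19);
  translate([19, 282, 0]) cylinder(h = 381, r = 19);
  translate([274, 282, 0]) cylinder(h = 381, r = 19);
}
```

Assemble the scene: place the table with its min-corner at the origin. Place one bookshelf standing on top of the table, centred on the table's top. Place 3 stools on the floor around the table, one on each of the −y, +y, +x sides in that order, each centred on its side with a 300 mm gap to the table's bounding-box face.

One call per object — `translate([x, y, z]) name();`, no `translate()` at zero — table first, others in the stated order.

table();
translate([221, 116, 768]) bookshelf();
translate([371, -601, 0]) stool();
translate([371, 883, 0]) stool();
translate([1335, 141, 0]) stool();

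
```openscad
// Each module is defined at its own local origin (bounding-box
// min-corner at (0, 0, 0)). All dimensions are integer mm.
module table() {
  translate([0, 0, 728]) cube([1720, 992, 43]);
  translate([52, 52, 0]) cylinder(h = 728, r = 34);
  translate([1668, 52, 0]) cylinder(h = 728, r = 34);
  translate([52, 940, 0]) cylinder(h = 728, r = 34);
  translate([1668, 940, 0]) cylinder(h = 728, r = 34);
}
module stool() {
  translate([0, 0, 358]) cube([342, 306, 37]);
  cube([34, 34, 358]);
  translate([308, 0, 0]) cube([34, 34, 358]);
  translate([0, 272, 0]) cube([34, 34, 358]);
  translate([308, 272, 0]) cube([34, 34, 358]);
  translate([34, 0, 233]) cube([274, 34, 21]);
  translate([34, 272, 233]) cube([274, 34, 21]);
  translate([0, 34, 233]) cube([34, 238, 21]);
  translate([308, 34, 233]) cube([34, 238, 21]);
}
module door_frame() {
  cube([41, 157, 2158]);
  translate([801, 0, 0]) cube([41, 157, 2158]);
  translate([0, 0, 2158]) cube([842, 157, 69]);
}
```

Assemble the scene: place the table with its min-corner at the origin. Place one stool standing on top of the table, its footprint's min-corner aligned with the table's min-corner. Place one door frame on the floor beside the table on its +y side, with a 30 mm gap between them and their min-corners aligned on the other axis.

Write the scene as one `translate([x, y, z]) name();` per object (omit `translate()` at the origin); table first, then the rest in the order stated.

table();
translate([0, 0, 771]) stool();
translate([0, 1022, 0]) door_frame();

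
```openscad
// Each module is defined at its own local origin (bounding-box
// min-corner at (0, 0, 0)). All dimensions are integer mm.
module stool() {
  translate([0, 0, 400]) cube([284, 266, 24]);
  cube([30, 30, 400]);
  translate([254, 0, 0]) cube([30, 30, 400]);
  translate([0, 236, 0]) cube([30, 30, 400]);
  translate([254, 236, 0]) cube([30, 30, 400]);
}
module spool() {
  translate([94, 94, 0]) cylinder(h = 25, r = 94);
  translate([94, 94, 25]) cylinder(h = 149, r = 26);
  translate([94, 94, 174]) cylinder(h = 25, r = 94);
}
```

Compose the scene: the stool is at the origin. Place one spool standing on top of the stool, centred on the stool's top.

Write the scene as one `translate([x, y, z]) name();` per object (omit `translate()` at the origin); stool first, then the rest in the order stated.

stool();
translate([48, 39, 424]) spool();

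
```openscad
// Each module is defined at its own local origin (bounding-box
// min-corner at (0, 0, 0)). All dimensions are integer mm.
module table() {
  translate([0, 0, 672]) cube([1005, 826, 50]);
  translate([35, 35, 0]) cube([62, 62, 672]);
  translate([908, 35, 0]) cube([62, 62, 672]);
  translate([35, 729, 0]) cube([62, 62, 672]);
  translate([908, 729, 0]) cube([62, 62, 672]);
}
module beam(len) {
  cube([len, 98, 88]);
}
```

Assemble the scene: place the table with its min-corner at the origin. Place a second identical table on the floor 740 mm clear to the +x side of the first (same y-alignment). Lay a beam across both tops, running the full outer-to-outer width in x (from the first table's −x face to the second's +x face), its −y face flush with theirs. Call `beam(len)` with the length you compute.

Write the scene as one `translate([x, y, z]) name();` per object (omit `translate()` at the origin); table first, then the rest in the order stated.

table();
translate([1745, 0, 0]) table();
translate([0, 0, 722]) beam(2750);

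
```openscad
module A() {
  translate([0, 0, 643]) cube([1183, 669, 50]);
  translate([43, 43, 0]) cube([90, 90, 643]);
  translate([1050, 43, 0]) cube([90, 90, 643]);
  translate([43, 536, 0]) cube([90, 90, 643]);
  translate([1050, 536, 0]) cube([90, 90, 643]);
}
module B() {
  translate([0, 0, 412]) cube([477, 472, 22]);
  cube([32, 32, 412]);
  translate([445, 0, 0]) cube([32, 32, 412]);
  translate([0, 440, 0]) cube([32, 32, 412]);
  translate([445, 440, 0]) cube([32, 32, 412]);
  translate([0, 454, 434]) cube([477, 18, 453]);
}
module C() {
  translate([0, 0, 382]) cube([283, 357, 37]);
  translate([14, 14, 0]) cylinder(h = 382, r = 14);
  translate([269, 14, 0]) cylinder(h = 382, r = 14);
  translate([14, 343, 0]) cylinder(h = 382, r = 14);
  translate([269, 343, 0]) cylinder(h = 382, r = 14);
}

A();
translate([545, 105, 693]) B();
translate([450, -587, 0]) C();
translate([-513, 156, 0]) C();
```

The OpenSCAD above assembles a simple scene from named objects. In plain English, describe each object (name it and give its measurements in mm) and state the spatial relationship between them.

A is a table with a 1183×669 mm rectangular top, 50 mm thick, top surface at z = 693 mm, supported by four 90×90 mm square legs, each inset 43 mm from the nearest pair of top edges, running from the floor.

B is a chair: 477×472 mm seat, 22 mm thick, top at z = 434 mm, on four 32 mm square corner legs flush with the seat edges. A 18 mm thick backrest slab spans the full seat width, extending 453 mm above the seat top, its back face flush with the seat's +y edge.

C is a four-legged stool. The seat is a 283×357×37 mm slab whose top surface is at z = 419 mm; four round legs, each 28 mm in diameter, run from the floor (z = 0) to the underside of the seat, each leg's axis is inset half a diameter from the nearest pair of seat edges (so the leg's bounding box is flush with the corner).

The chair is on top of the table. Two stools sit around the table at the −y, −x sides.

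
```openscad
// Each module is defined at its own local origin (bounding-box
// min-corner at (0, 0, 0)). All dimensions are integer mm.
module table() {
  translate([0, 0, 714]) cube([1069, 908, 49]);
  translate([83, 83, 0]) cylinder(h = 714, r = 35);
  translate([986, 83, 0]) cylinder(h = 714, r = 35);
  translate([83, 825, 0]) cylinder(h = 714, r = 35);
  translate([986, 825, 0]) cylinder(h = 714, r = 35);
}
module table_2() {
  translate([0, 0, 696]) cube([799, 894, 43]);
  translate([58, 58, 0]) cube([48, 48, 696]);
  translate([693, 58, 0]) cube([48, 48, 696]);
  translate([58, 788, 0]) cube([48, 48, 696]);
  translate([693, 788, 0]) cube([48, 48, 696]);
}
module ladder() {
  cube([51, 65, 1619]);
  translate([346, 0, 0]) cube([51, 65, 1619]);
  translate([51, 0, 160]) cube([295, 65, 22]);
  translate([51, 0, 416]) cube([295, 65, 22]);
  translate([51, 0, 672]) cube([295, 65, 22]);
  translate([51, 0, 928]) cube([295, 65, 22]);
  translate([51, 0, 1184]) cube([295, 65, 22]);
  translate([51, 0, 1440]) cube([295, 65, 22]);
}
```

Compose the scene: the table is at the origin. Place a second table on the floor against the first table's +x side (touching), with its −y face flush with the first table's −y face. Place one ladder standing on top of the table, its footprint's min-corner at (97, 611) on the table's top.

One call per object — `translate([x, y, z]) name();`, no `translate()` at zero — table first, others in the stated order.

table();
translate([1069, 0, 0]) table_2();
translate([97, 611, 763]) ladder();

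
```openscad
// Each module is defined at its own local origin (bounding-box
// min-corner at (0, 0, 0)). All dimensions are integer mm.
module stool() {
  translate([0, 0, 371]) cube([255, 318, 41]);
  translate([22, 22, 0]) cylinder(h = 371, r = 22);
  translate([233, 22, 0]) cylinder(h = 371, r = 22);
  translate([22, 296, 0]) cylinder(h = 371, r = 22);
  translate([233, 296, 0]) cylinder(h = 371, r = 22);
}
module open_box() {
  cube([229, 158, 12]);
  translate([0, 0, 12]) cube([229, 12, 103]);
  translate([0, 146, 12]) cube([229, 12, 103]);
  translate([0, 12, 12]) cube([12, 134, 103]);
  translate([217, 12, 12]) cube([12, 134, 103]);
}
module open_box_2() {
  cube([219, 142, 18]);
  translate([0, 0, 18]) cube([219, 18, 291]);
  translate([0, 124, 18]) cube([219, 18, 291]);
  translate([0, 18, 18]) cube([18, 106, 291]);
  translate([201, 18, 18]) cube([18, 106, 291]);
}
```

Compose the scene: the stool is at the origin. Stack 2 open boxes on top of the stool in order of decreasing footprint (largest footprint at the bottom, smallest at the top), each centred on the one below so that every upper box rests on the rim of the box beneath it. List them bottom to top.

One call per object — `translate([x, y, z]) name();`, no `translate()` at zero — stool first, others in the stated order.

stool();
translate([13, 80, 412]) open_box();
translate([18, 88, 527]) open_box_2();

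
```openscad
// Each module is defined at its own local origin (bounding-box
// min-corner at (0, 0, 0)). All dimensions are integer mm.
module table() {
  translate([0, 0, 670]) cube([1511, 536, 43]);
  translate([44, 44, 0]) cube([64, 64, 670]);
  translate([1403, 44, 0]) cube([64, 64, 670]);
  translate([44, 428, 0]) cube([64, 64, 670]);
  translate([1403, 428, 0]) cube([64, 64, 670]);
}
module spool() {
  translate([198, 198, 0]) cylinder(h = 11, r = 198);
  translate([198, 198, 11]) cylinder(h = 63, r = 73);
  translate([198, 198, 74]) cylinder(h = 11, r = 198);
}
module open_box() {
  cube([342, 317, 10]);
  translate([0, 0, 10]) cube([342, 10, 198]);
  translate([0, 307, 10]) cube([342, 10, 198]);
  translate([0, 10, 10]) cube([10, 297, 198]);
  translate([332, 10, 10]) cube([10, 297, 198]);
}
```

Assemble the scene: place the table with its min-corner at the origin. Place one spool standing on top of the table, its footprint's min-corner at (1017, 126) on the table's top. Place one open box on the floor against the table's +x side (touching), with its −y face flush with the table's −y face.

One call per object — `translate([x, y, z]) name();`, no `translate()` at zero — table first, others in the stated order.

table();
translate([1017, 126, 713]) spool();
translate([1511, 0, 0]) open_box();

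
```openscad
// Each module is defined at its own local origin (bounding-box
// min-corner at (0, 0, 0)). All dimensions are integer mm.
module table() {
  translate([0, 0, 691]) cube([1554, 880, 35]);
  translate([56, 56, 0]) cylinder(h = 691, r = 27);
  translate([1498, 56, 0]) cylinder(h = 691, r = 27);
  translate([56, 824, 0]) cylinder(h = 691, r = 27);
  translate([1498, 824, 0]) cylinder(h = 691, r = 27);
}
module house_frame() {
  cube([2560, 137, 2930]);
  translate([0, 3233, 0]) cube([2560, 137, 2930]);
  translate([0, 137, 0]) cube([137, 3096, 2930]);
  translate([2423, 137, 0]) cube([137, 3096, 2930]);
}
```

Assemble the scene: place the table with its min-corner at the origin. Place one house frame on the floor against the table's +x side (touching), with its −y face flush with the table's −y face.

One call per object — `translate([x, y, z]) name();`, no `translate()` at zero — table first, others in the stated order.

table();
translate([1554, 0, 0]) house_frame();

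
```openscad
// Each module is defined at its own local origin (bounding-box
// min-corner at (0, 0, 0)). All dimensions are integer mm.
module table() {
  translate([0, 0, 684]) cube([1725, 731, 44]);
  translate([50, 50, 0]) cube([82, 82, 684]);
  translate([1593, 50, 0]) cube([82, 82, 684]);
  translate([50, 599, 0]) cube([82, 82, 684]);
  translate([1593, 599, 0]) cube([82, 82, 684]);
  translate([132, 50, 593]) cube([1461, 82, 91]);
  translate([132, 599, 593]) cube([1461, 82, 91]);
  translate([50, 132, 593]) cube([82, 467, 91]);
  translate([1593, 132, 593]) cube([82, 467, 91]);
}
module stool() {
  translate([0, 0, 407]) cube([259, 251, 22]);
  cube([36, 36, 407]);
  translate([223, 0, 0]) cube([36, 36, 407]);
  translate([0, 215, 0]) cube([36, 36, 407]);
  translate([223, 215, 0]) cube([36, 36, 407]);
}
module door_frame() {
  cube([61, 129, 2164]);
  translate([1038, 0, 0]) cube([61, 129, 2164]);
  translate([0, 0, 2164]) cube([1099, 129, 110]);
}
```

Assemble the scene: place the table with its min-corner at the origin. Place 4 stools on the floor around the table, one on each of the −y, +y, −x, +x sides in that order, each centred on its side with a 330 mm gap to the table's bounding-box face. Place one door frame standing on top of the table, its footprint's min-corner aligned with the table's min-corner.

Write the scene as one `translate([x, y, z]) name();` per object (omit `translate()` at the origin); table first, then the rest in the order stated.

table();
translate([733, -581, 0]) stool();
translate([733, 1061, 0]) stool();
translate([-589, 240, 0]) stool();
translate([2055, 240, 0]) stool();
translate([0, 0, 728]) door_frame();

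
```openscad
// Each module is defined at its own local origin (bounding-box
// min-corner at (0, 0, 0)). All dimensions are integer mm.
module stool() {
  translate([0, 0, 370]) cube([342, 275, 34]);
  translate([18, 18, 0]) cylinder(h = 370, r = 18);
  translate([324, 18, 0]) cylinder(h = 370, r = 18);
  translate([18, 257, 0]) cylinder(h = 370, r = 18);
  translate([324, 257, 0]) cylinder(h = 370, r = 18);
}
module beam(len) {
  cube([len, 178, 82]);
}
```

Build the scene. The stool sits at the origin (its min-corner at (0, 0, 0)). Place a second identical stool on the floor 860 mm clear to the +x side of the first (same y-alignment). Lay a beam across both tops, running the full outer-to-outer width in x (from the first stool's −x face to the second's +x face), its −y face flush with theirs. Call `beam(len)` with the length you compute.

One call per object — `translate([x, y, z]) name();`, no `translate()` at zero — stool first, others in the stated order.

stool();
translate([1202, 0, 0]) stool();
translate([0, 0, 404]) beam(1544);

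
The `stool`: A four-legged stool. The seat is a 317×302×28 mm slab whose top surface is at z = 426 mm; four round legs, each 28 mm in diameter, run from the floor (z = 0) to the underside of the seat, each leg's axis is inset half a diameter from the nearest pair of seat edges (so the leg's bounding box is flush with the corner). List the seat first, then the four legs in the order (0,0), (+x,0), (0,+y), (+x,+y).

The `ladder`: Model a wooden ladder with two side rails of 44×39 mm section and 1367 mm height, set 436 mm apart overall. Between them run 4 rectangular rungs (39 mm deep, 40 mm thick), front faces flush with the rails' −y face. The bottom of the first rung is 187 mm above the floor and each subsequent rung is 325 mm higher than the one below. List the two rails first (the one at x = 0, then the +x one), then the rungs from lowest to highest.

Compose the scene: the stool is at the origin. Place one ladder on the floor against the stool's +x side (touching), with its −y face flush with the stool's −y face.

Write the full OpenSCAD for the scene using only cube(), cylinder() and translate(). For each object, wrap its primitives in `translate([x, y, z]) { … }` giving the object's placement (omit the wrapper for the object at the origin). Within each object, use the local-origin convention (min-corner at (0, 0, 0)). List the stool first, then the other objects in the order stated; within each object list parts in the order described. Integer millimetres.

translate([0, 0, 398]) cube([317, 302, 28]);
translate([14, 14, 0]) cylinder(h = 398, r = 14);
translate([303, 14, 0]) cylinder(h = 398, r = 14);
translate([14, 288, 0]) cylinder(h = 398, r = 14);
translate([303, 288, 0]) cylinder(h = 398, r = 14);
translate([317, 0, 0]) {
  cube([44, 39, 1367]);
  translate([392, 0, 0]) cube([44, 39, 1367]);
  translate([44, 0, 187]) cube([348, 39, 40]);
  translate([44, 0, 512]) cube([348, 39, 40]);
  translate([44, 0, 837]) cube([348, 39, 40]);
  translate([44, 0, 1162]) cube([348, 39, 40]);
}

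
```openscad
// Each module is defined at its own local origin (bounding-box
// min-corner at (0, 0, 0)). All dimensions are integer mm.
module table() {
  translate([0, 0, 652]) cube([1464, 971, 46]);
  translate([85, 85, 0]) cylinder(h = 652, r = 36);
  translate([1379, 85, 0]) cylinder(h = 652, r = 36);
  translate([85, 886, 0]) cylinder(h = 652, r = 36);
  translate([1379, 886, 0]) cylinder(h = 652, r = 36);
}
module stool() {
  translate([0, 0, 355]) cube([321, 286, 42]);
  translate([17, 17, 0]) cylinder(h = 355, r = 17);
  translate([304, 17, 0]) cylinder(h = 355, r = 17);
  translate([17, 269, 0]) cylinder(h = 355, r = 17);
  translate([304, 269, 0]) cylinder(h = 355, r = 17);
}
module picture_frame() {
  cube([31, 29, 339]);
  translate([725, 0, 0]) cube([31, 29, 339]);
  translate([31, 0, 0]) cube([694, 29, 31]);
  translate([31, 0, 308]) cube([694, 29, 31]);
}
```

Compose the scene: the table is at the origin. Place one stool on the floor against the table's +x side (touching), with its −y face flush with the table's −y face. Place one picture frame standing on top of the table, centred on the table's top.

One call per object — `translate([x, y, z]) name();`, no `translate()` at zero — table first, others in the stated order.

table();
translate([1464, 0, 0]) stool();
translate([354, 471, 698]) picture_frame();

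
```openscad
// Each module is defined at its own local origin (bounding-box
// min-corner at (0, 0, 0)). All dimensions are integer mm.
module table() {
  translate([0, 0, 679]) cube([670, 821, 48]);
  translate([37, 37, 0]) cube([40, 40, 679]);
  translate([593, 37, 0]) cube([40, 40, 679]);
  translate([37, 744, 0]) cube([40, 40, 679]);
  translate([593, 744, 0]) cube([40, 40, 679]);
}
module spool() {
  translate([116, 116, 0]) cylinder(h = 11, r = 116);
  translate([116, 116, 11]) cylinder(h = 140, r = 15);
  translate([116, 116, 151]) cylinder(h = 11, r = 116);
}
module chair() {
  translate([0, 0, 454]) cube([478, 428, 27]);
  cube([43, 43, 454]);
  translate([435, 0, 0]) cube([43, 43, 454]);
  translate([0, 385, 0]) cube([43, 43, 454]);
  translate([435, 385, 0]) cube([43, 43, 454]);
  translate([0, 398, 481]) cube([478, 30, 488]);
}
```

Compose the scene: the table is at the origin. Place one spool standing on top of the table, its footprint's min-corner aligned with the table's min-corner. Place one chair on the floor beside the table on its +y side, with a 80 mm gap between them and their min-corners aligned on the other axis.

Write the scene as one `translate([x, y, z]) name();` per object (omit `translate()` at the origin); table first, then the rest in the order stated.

table();
translate([0, 0, 727]) spool();
translate([0, 901, 0]) chair();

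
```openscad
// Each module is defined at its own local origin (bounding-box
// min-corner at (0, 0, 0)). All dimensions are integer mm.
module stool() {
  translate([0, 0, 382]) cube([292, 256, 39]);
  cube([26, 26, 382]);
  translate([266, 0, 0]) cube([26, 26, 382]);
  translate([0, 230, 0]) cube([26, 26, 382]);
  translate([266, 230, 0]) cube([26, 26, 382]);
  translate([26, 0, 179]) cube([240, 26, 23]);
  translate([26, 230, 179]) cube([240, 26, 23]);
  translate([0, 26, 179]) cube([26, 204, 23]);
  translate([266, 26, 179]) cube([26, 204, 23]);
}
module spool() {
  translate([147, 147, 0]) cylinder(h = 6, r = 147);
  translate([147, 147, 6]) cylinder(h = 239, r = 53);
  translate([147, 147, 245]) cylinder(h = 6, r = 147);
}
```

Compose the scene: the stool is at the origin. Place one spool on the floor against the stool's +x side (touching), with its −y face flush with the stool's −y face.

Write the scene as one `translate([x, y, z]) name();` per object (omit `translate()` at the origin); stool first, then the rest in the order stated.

stool();
translate([292, 0, 0]) spool();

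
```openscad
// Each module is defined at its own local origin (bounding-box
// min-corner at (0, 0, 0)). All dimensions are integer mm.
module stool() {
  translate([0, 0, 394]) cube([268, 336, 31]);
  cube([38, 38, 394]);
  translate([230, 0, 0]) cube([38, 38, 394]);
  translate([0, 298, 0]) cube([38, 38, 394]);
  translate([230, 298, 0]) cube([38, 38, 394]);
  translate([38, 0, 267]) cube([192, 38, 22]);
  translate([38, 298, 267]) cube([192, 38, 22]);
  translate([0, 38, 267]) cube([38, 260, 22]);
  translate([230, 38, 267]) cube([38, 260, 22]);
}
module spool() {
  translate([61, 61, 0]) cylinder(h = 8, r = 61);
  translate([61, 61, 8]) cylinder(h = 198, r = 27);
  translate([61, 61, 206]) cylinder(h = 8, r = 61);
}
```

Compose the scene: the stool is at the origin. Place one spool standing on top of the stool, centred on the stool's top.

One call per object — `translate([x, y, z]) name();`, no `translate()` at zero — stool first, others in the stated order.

stool();
translate([73, 107, 425]) spool();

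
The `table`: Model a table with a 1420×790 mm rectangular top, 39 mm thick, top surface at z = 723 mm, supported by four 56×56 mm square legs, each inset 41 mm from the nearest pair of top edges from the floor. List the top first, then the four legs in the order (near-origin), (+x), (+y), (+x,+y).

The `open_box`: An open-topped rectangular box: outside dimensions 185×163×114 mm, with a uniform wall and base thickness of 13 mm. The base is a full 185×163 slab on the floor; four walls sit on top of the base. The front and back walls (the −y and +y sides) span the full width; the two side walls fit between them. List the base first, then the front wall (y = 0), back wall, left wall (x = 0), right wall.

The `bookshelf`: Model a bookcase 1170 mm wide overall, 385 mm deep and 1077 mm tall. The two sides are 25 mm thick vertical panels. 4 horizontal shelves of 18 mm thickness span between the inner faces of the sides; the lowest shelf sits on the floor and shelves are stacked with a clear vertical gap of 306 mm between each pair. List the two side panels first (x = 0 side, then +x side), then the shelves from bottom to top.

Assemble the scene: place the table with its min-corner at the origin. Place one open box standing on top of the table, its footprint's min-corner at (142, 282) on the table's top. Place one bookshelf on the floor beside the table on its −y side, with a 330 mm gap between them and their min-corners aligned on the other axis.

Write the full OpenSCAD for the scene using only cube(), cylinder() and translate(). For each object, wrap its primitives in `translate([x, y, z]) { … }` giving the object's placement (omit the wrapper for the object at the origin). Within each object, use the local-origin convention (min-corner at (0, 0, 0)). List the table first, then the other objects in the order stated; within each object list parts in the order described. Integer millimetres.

translate([0, 0, 684]) cube([1420, 790, 39]);
translate([41, 41, 0]) cube([56, 56, 684]);
translate([1323, 41, 0]) cube([56, 56, 684]);
translate([41, 693, 0]) cube([56, 56, 684]);
translate([1323, 693, 0]) cube([56, 56, 684]);
translate([142, 282, 723]) {
  cube([185, 163, 13]);
  translate([0, 0, 13]) cube([185, 13, 101]);
  translate([0, 150, 13]) cube([185, 13, 101]);
  translate([0, 13, 13]) cube([13, 137, 101]);
  translate([172, 13, 13]) cube([13, 137, 101]);
}
translate([0, -715, 0]) {
  cube([25, 385, 1077]);
  translate([1145, 0, 0]) cube([25, 385, 1077]);
  translate([25, 0, 0]) cube([1120, 385, 18]);
  translate([25, 0, 324]) cube([1120, 385, 18]);
  translate([25, 0, 648]) cube([1120, 385, 18]);
  translate([25, 0, 972]) cube([1120, 385, 18]);
}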